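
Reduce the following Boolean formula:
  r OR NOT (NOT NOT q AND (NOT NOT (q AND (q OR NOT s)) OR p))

r OR NOT (NOT NOT q AND (NOT NOT (q AND (q OR NOT s)) OR p))
= r OR NOT (NOT NOT q AND (NOT NOT q OR p))   [absorption]
= r OR NOT NOT NOT q   [absorption]
= r OR NOT q   [double negation]

r OR NOT q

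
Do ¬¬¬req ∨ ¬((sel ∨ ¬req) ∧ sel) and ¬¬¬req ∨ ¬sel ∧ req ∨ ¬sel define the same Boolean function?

Yes

E1: ¬¬¬req ∨ ¬((sel ∨ ¬req) ∧ sel)
    = ¬¬¬req ∨ ¬sel   (absorption)
    = ¬req ∨ ¬sel   (double negation)
E2: ¬¬¬req ∨ ¬sel ∧ req ∨ ¬sel
    = ¬req ∨ ¬sel ∧ req ∨ ¬sel   (double negation)
    = ¬req ∨ ¬sel   (absorption)
Both reduce to ¬req ∨ ¬sel, so they are equivalent.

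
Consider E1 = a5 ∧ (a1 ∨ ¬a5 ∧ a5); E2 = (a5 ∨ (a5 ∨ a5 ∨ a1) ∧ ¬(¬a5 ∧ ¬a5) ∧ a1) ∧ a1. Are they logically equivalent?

Yes

E1: a5 ∧ (a1 ∨ ¬a5 ∧ a5)
    = a5 ∧ a1
E2: (a5 ∨ (a5 ∨ a5 ∨ a1) ∧ ¬(¬a5 ∧ ¬a5) ∧ a1) ∧ a1
    = (a5 ∨ (a5 ∨ a5 ∨ a1) ∧ (a5 ∨ a5) ∧ a1) ∧ a1
    = (a5 ∨ (a5 ∨ a5) ∧ a1) ∧ a1
    = (a5 ∨ a5 ∧ a1) ∧ a1
    = a5 ∧ a1
Both reduce to a5 ∧ a1, so they are equivalent.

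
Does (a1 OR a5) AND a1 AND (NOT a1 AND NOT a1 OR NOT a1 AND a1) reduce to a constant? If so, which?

(a1 OR a5) AND a1 AND (NOT a1 AND NOT a1 OR NOT a1 AND a1)
= (a1 OR a5) AND a1 AND NOT a1   [distribution]
= a1 AND NOT a1   [absorption]
= FALSE   [complement]

yes, False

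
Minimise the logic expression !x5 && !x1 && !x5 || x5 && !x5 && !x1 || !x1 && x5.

!x1

!x5 && !x1 && !x5 || x5 && !x5 && !x1 || !x1 && x5
= !x5 && !x1 || !x1 && x5   — distribution
= !x1   — distribution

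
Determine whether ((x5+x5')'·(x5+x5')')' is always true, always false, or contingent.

always true

((x5+x5')'·(x5+x5')')'
= ((x5+x5')')'
= x5+x5'
= 1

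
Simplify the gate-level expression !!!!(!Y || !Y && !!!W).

!Y

!!!!(!Y || !Y && !!!W)
= !!!!(!Y || !Y && !W)   — double negation
= !!(!Y || !Y && !W)   — double negation
= !!!Y   — absorption
= !Y   — double negation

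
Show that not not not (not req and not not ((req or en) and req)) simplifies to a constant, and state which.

not not not (not req and not not ((req or en) and req))
= not (not req and not not ((req or en) and req))
= req or not ((req or en) and req)
= req or not req
= True

True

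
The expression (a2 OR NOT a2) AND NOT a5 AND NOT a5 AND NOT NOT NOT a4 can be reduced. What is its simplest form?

(a2 OR NOT a2) AND NOT a5 AND NOT a5 AND NOT NOT NOT a4
= (a2 OR NOT a2) AND NOT a5 AND NOT a5 AND NOT a4   [double negation]
= NOT a5 AND NOT a5 AND NOT a4   [complement / identity]
= NOT a5 AND NOT a4   [idempotence]

NOT a5 AND NOT a4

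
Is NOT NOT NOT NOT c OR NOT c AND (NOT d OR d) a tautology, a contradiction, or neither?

tautology

NOT NOT NOT NOT c OR NOT c AND (NOT d OR d)
= NOT NOT c OR NOT c AND (NOT d OR d)
= c OR NOT c AND (NOT d OR d)
= c OR NOT c
= TRUE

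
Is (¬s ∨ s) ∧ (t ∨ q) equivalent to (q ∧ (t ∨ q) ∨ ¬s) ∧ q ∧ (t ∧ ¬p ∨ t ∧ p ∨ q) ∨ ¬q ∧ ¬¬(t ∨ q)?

E1: (¬s ∨ s) ∧ (t ∨ q)
    = t ∨ q
E2: (q ∧ (t ∨ q) ∨ ¬s) ∧ q ∧ (t ∧ ¬p ∨ t ∧ p ∨ q) ∨ ¬q ∧ ¬¬(t ∨ q)
    = (q ∧ (t ∨ q) ∨ ¬s) ∧ q ∧ (t ∨ q) ∨ ¬q ∧ ¬¬(t ∨ q)
    = (q ∧ (t ∨ q) ∨ ¬s) ∧ q ∧ (t ∨ q) ∨ ¬q ∧ (t ∨ q)
    = q ∧ (t ∨ q) ∨ ¬q ∧ (t ∨ q)
    = t ∨ q
Both reduce to t ∨ q, so they are equivalent.

Yes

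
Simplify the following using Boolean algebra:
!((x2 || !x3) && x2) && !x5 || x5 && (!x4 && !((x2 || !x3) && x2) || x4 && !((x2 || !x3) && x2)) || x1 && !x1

!((x2 || !x3) && x2) && !x5 || x5 && (!x4 && !((x2 || !x3) && x2) || x4 && !((x2 || !x3) && x2)) || x1 && !x1
= !((x2 || !x3) && x2) && !x5 || x5 && (!x4 && !((x2 || !x3) && x2) || x4 && !((x2 || !x3) && x2))   [complement / identity]
= !((x2 || !x3) && x2) && !x5 || x5 && !((x2 || !x3) && x2)   [distribution]
= !((x2 || !x3) && x2)   [distribution]
= !x2   [absorption]

!x2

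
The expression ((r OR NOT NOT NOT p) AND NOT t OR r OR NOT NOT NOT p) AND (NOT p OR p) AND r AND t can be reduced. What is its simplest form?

((r OR NOT NOT NOT p) AND NOT t OR r OR NOT NOT NOT p) AND (NOT p OR p) AND r AND t
= (r OR NOT NOT NOT p) AND (NOT p OR p) AND r AND t   [absorption]
= (r OR NOT NOT NOT p) AND r AND t   [complement / identity]
= (r OR NOT p) AND r AND t   [double negation]
= r AND t   [absorption]

r AND t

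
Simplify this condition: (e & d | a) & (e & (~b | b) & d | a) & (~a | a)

(e & d | a) & (e & (~b | b) & d | a) & (~a | a)
= (e & d | a) & (e & d | a) & (~a | a)   [complement / identity]
= (e & d | a) & (e & d | a)   [complement / identity]
= e & d | a   [idempotence]

e & d | a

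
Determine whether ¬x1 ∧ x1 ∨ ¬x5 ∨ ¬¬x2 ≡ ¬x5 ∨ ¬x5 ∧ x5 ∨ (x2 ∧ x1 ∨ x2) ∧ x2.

E1: ¬x1 ∧ x1 ∨ ¬x5 ∨ ¬¬x2
    = ¬x5 ∨ ¬¬x2   [complement / identity]
    = ¬x5 ∨ x2   [double negation]
E2: ¬x5 ∨ ¬x5 ∧ x5 ∨ (x2 ∧ x1 ∨ x2) ∧ x2
    = ¬x5 ∨ ¬x5 ∧ x5 ∨ x2 ∧ x2   [absorption]
    = ¬x5 ∨ ¬x5 ∧ x5 ∨ x2   [idempotence]
    = ¬x5 ∨ x2   [complement / identity]
Both reduce to ¬x5 ∨ x2, so they are equivalent.

Yes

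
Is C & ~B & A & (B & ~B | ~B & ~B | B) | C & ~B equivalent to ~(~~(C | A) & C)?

E1: C & ~B & A & (B & ~B | ~B & ~B | B) | C & ~B
    = C & ~B & A & (~B | B) | C & ~B   [distribution]
    = C & ~B & A | C & ~B   [complement / identity]
    = C & ~B   [absorption]
E2: ~(~~(C | A) & C)
    = ~((C | A) & C)   [double negation]
    = ~C   [absorption]
These differ: at A=0, B=0, C=0, E1 = 0 but E2 = 1.

No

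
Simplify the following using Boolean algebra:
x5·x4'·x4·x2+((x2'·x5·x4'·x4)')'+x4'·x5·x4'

x5·x4'·x4·x2+((x2'·x5·x4'·x4)')'+x4'·x5·x4'
= x5·x4'·x4·x2+x2'·x5·x4'·x4+x4'·x5·x4'   [double negation]
= x5·x4'·x4+x4'·x5·x4'   [distribution]
= x5·x4'   [distribution]

x5·x4'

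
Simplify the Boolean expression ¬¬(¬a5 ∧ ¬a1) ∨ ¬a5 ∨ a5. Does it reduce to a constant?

True

¬¬(¬a5 ∧ ¬a1) ∨ ¬a5 ∨ a5
= ¬a5 ∧ ¬a1 ∨ ¬a5 ∨ a5   [double negation]
= ¬a5 ∨ a5   [absorption]
= True   [complement]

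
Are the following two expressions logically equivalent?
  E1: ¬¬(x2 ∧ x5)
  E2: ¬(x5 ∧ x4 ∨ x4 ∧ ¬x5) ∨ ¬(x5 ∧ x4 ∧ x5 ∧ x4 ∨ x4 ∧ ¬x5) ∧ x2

E1: ¬¬(x2 ∧ x5)
    = x2 ∧ x5   [double negation]
E2: ¬(x5 ∧ x4 ∨ x4 ∧ ¬x5) ∨ ¬(x5 ∧ x4 ∧ x5 ∧ x4 ∨ x4 ∧ ¬x5) ∧ x2
    = ¬(x5 ∧ x4 ∨ x4 ∧ ¬x5) ∨ ¬(x5 ∧ x4 ∨ x4 ∧ ¬x5) ∧ x2   [idempotence]
    = ¬(x5 ∧ x4 ∨ x4 ∧ ¬x5)   [absorption]
    = ¬x4   [distribution]
These differ: at x2=0, x4=0, x5=0, E1 = 0 but E2 = 1.

No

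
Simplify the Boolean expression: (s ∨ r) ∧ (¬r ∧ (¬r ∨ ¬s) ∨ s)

(s ∨ r) ∧ (¬r ∧ (¬r ∨ ¬s) ∨ s)
= (s ∨ r) ∧ (¬r ∨ s)   [absorption]
= s ∨ r ∧ ¬r   [distribution]
= s   [complement / identity]

s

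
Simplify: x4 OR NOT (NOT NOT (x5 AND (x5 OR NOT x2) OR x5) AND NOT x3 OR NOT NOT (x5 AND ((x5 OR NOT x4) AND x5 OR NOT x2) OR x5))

x4 OR NOT (NOT NOT (x5 AND (x5 OR NOT x2) OR x5) AND NOT x3 OR NOT NOT (x5 AND ((x5 OR NOT x4) AND x5 OR NOT x2) OR x5))
= x4 OR NOT (NOT NOT (x5 AND (x5 OR NOT x2) OR x5) AND NOT x3 OR NOT NOT (x5 AND (x5 OR NOT x2) OR x5))   (absorption)
= x4 OR NOT NOT NOT (x5 AND (x5 OR NOT x2) OR x5)   (absorption)
= x4 OR NOT NOT NOT (x5 OR x5)   (absorption)
= x4 OR NOT (x5 OR x5)   (double negation)
= x4 OR NOT x5   (idempotence)

x4 OR NOT x5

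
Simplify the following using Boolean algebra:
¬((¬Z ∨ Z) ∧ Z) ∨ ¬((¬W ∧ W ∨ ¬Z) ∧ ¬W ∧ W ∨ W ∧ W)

¬Z ∨ ¬W

¬((¬Z ∨ Z) ∧ Z) ∨ ¬((¬W ∧ W ∨ ¬Z) ∧ ¬W ∧ W ∨ W ∧ W)
= ¬Z ∨ ¬((¬W ∧ W ∨ ¬Z) ∧ ¬W ∧ W ∨ W ∧ W)   — complement / identity
= ¬Z ∨ ¬(¬W ∧ W ∨ W ∧ W)   — absorption
= ¬Z ∨ ¬W   — distribution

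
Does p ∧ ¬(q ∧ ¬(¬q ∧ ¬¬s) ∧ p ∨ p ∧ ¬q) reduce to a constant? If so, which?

p ∧ ¬(q ∧ ¬(¬q ∧ ¬¬s) ∧ p ∨ p ∧ ¬q)
= p ∧ ¬(q ∧ (q ∨ ¬s) ∧ p ∨ p ∧ ¬q)   — De Morgan
= p ∧ ¬(q ∧ p ∨ p ∧ ¬q)   — absorption
= p ∧ ¬p   — distribution
= False   — complement

yes, False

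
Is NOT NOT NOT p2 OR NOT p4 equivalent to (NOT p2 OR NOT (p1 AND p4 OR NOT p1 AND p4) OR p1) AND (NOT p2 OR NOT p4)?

E1: NOT NOT NOT p2 OR NOT p4
    = NOT p2 OR NOT p4   — double negation
E2: (NOT p2 OR NOT (p1 AND p4 OR NOT p1 AND p4) OR p1) AND (NOT p2 OR NOT p4)
    = (NOT p2 OR NOT p4 OR p1) AND (NOT p2 OR NOT p4)   — distribution
    = NOT p2 OR NOT p4   — absorption
Both reduce to NOT p2 OR NOT p4, so they are equivalent.

Yes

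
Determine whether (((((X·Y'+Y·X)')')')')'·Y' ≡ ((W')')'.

E1: (((((X·Y'+Y·X)')')')')'·Y'
    = ((((X')')')')'·Y'   — distribution
    = ((X')')'·Y'   — double negation
    = X'·Y'   — double negation
E2: ((W')')'
    = W'   — double negation
These differ: at W=0, X=1, Y=0, E1 = 0 but E2 = 1.

No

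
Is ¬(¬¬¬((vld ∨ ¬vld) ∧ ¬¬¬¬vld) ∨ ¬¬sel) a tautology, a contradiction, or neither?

¬(¬¬¬((vld ∨ ¬vld) ∧ ¬¬¬¬vld) ∨ ¬¬sel)
= ¬(¬¬¬((vld ∨ ¬vld) ∧ ¬¬vld) ∨ ¬¬sel)
= ¬¬((vld ∨ ¬vld) ∧ ¬¬vld) ∧ ¬sel
= ¬¬¬¬vld ∧ ¬sel
= ¬¬vld ∧ ¬sel
= vld ∧ ¬sel
This depends on sel, vld, so it is not a constant.

neither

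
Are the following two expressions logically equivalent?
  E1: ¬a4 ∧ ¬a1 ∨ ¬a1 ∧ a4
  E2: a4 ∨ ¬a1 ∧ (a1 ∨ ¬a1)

No

E1: ¬a4 ∧ ¬a1 ∨ ¬a1 ∧ a4
    = ¬a1
E2: a4 ∨ ¬a1 ∧ (a1 ∨ ¬a1)
    = a4 ∨ ¬a1
These differ: at a1=1, a4=1, E1 = 0 but E2 = 1.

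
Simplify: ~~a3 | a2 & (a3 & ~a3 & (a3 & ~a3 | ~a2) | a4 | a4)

a3 | a2 & a4

~~a3 | a2 & (a3 & ~a3 & (a3 & ~a3 | ~a2) | a4 | a4)
= ~~a3 | a2 & (a3 & ~a3 | a4 | a4)   — absorption
= ~~a3 | a2 & (a4 | a4)   — complement / identity
= ~~a3 | a2 & a4   — idempotence
= a3 | a2 & a4   — double negation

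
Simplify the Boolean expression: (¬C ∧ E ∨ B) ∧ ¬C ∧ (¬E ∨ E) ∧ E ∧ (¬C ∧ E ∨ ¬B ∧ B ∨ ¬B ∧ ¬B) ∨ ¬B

¬C ∧ E ∨ ¬B

(¬C ∧ E ∨ B) ∧ ¬C ∧ (¬E ∨ E) ∧ E ∧ (¬C ∧ E ∨ ¬B ∧ B ∨ ¬B ∧ ¬B) ∨ ¬B
= (¬C ∧ E ∨ B) ∧ ¬C ∧ E ∧ (¬C ∧ E ∨ ¬B ∧ B ∨ ¬B ∧ ¬B) ∨ ¬B   — complement / identity
= ¬C ∧ E ∧ (¬C ∧ E ∨ ¬B ∧ B ∨ ¬B ∧ ¬B) ∨ ¬B   — absorption
= ¬C ∧ E ∧ (¬C ∧ E ∨ ¬B) ∨ ¬B   — distribution
= ¬C ∧ E ∨ ¬B   — absorption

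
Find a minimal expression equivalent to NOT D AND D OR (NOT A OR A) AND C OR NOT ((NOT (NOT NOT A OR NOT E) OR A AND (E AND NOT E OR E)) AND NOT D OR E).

C OR NOT E

NOT D AND D OR (NOT A OR A) AND C OR NOT ((NOT (NOT NOT A OR NOT E) OR A AND (E AND NOT E OR E)) AND NOT D OR E)
= (NOT A OR A) AND C OR NOT ((NOT (NOT NOT A OR NOT E) OR A AND (E AND NOT E OR E)) AND NOT D OR E)   — complement / identity
= (NOT A OR A) AND C OR NOT ((NOT (NOT NOT A OR NOT E) OR A AND E) AND NOT D OR E)   — complement / identity
= (NOT A OR A) AND C OR NOT ((NOT A AND E OR A AND E) AND NOT D OR E)   — De Morgan
= (NOT A OR A) AND C OR NOT (E AND NOT D OR E)   — distribution
= C OR NOT (E AND NOT D OR E)   — complement / identity
= C OR NOT E   — absorption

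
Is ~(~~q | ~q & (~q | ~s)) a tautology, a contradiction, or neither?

~(~~q | ~q & (~q | ~s))
= ~(~~q | ~q)   — absorption
= ~q & q   — De Morgan
= 0   — complement

contradiction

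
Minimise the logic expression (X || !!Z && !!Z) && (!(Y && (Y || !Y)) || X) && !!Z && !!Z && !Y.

Z && !Y

(X || !!Z && !!Z) && (!(Y && (Y || !Y)) || X) && !!Z && !!Z && !Y
= (!!Z && !!Z && !(Y && (Y || !Y)) || X) && !!Z && !!Z && !Y   (distribution)
= (!!Z && !!Z && !Y || X) && !!Z && !!Z && !Y   (complement / identity)
= !!Z && !!Z && !Y   (absorption)
= !!Z && !Y   (idempotence)
= Z && !Y   (double negation)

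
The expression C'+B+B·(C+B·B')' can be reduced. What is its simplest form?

C'+B

C'+B+B·(C+B·B')'
= C'+B+B·C'   — complement / identity
= C'+B   — absorption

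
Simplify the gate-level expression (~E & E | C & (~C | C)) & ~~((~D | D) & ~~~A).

C & ~A

(~E & E | C & (~C | C)) & ~~((~D | D) & ~~~A)
= C & (~C | C) & ~~((~D | D) & ~~~A)   [complement / identity]
= C & (~C | C) & (~D | D) & ~~~A   [double negation]
= C & (~C | C) & (~D | D) & ~A   [double negation]
= C & (~D | D) & ~A   [complement / identity]
= C & ~A   [complement / identity]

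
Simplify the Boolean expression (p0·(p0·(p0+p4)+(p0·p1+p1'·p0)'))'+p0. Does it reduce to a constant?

(p0·(p0·(p0+p4)+(p0·p1+p1'·p0)'))'+p0
= (p0·(p0·(p0+p4)+p0'))'+p0   [distribution]
= (p0·(p0+p0'))'+p0   [absorption]
= p0'+p0   [complement / identity]
= 1   [complement]

1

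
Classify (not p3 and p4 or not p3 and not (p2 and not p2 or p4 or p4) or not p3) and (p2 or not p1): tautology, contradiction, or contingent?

contingent

(not p3 and p4 or not p3 and not (p2 and not p2 or p4 or p4) or not p3) and (p2 or not p1)
= (not p3 and p4 or not p3 and not (p4 or p4) or not p3) and (p2 or not p1)   [complement / identity]
= (not p3 and p4 or not p3 and not p4 or not p3) and (p2 or not p1)   [idempotence]
= (not p3 or not p3) and (p2 or not p1)   [distribution]
= not p3 and (p2 or not p1)   [idempotence]
This depends on p1, p2, p3, so it is not a constant.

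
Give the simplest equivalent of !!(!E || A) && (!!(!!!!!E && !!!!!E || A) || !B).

!E || A

!!(!E || A) && (!!(!!!!!E && !!!!!E || A) || !B)
= !!(!E || A) && (!!(!!!!!E || A) || !B)   (idempotence)
= !!(!E || A) && (!!(!!!E || A) || !B)   (double negation)
= !!(!E || A) && (!!(!E || A) || !B)   (double negation)
= !!(!E || A)   (absorption)
= !E || A   (double negation)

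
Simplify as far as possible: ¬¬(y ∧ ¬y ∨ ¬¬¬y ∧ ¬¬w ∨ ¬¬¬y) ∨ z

¬y ∨ z

¬¬(y ∧ ¬y ∨ ¬¬¬y ∧ ¬¬w ∨ ¬¬¬y) ∨ z
= ¬¬(¬¬¬y ∧ ¬¬w ∨ ¬¬¬y) ∨ z   (complement / identity)
= ¬¬¬y ∧ ¬¬w ∨ ¬¬¬y ∨ z   (double negation)
= ¬¬¬y ∧ w ∨ ¬¬¬y ∨ z   (double negation)
= ¬¬¬y ∨ z   (absorption)
= ¬y ∨ z   (double negation)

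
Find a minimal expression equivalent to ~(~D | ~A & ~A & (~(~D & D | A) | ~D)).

D & A

~(~D | ~A & ~A & (~(~D & D | A) | ~D))
= ~(~D | ~A & ~A & (~A | ~D))   — complement / identity
= ~(~D | ~A & (~A | ~D))   — idempotence
= ~(~D | ~A)   — absorption
= D & A   — De Morgan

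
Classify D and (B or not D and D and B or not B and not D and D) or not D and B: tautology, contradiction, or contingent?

D and (B or not D and D and B or not B and not D and D) or not D and B
= D and (B or not D and D) or not D and B   (distribution)
= D and B or not D and B   (complement / identity)
= B   (distribution)
This depends on B, so it is not a constant.

contingent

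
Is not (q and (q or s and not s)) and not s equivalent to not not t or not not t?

E1: not (q and (q or s and not s)) and not s
    = not (q and q) and not s   (complement / identity)
    = not q and not s   (idempotence)
E2: not not t or not not t
    = not not t   (idempotence)
    = t   (double negation)
These differ: at q=1, s=0, t=1, E1 = 0 but E2 = 1.

No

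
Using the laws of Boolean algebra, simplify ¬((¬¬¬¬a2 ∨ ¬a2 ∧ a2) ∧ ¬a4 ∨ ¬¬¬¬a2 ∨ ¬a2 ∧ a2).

¬((¬¬¬¬a2 ∨ ¬a2 ∧ a2) ∧ ¬a4 ∨ ¬¬¬¬a2 ∨ ¬a2 ∧ a2)
= ¬(¬¬¬¬a2 ∨ ¬a2 ∧ a2)   [absorption]
= ¬¬¬¬¬a2   [complement / identity]
= ¬¬¬a2   [double negation]
= ¬a2   [double negation]

¬a2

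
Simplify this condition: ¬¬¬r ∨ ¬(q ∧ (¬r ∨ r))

¬r ∨ ¬q

¬¬¬r ∨ ¬(q ∧ (¬r ∨ r))
= ¬¬¬r ∨ ¬q   [complement / identity]
= ¬r ∨ ¬q   [double negation]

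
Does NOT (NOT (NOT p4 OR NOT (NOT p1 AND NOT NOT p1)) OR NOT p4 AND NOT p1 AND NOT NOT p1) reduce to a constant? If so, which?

NOT (NOT (NOT p4 OR NOT (NOT p1 AND NOT NOT p1)) OR NOT p4 AND NOT p1 AND NOT NOT p1)
= NOT (p4 AND NOT p1 AND NOT NOT p1 OR NOT p4 AND NOT p1 AND NOT NOT p1)   [De Morgan]
= NOT (NOT p1 AND NOT NOT p1)   [distribution]
= p1 OR NOT p1   [De Morgan]
= TRUE   [complement]

yes, True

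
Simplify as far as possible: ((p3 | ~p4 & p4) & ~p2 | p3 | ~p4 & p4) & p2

p3 & p2

((p3 | ~p4 & p4) & ~p2 | p3 | ~p4 & p4) & p2
= (p3 | ~p4 & p4) & p2   [absorption]
= p3 & p2   [complement / identity]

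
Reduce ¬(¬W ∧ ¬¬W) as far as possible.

True

¬(¬W ∧ ¬¬W)
= W ∨ ¬W   [De Morgan]
= True   [complement]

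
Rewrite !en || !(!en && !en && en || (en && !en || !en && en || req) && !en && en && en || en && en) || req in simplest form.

!en || !(!en && !en && en || (en && !en || !en && en || req) && !en && en && en || en && en) || req
= !en || !(!en && !en && en || (!en && en || req) && !en && en && en || en && en) || req
= !en || !(!en && !en && en || !en && en && en || en && en) || req
= !en || !(!en && en || en && en) || req
= !en || !en || req
= !en || req

!en || req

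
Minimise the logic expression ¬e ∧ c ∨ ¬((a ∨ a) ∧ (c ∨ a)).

¬e ∧ c ∨ ¬((a ∨ a) ∧ (c ∨ a))
= ¬e ∧ c ∨ ¬(a ∧ c ∨ a)   — distribution
= ¬e ∧ c ∨ ¬a   — absorption

¬e ∧ c ∨ ¬a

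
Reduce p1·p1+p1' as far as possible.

p1·p1+p1'
= p1+p1'   (idempotence)
= 1   (complement)

1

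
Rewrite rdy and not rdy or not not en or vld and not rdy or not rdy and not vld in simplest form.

rdy and not rdy or not not en or vld and not rdy or not rdy and not vld
= not not en or vld and not rdy or not rdy and not vld   — complement / identity
= not not en or not rdy   — distribution
= en or not rdy   — double negation

en or not rdy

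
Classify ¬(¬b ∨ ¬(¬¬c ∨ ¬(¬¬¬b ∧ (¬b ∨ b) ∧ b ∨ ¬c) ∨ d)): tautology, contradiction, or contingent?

contingent

¬(¬b ∨ ¬(¬¬c ∨ ¬(¬¬¬b ∧ (¬b ∨ b) ∧ b ∨ ¬c) ∨ d))
= ¬(¬b ∨ ¬(¬¬c ∨ ¬(¬b ∧ (¬b ∨ b) ∧ b ∨ ¬c) ∨ d))   (double negation)
= ¬(¬b ∨ ¬(¬¬c ∨ ¬(¬b ∧ b ∨ ¬c) ∨ d))   (complement / identity)
= ¬(¬b ∨ ¬(¬¬c ∨ ¬¬c ∨ d))   (complement / identity)
= ¬(¬b ∨ ¬(¬¬c ∨ d))   (idempotence)
= ¬(¬b ∨ ¬(c ∨ d))   (double negation)
= b ∧ (c ∨ d)   (De Morgan)
This depends on b, c, d, so it is not a constant.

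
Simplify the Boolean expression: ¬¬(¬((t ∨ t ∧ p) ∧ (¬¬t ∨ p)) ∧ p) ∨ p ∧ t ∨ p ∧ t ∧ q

p

¬¬(¬((t ∨ t ∧ p) ∧ (¬¬t ∨ p)) ∧ p) ∨ p ∧ t ∨ p ∧ t ∧ q
= ¬((t ∨ t ∧ p) ∧ (¬¬t ∨ p)) ∧ p ∨ p ∧ t ∨ p ∧ t ∧ q
= ¬((t ∨ t ∧ p) ∧ (¬¬t ∨ p)) ∧ p ∨ p ∧ t
= ¬((t ∨ t ∧ p) ∧ (t ∨ p)) ∧ p ∨ p ∧ t
= ¬(t ∧ (t ∨ p)) ∧ p ∨ p ∧ t
= ¬t ∧ p ∨ p ∧ t
= p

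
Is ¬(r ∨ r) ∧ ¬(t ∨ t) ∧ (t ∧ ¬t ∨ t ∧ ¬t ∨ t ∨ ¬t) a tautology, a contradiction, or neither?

¬(r ∨ r) ∧ ¬(t ∨ t) ∧ (t ∧ ¬t ∨ t ∧ ¬t ∨ t ∨ ¬t)
= ¬(r ∨ r) ∧ ¬(t ∨ t) ∧ (t ∧ ¬t ∨ t ∨ ¬t)   [complement / identity]
= ¬r ∧ ¬(t ∨ t) ∧ (t ∧ ¬t ∨ t ∨ ¬t)   [idempotence]
= ¬r ∧ ¬(t ∨ t) ∧ (t ∨ ¬t)   [complement / identity]
= ¬r ∧ ¬(t ∨ t)   [complement / identity]
= ¬r ∧ ¬t   [idempotence]
This depends on r, t, so it is not a constant.

neither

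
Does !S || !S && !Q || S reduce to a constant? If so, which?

yes, True

!S || !S && !Q || S
= !S || S   (absorption)
= true   (complement)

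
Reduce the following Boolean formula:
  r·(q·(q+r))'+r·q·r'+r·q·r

r

r·(q·(q+r))'+r·q·r'+r·q·r
= r·q'+r·q·r'+r·q·r   [absorption]
= r·q'+r·q   [distribution]
= r·(q'+q)   [distribution]
= r   [complement / identity]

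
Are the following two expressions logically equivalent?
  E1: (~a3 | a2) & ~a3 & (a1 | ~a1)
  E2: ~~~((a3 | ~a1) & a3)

E1: (~a3 | a2) & ~a3 & (a1 | ~a1)
    = (~a3 | a2) & ~a3   [complement / identity]
    = ~a3   [absorption]
E2: ~~~((a3 | ~a1) & a3)
    = ~((a3 | ~a1) & a3)   [double negation]
    = ~a3   [absorption]
Both reduce to ~a3, so they are equivalent.

Yes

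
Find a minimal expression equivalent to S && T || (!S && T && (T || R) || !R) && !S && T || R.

S && T || (!S && T && (T || R) || !R) && !S && T || R
= S && T || (!S && T || !R) && !S && T || R
= S && T || !S && T || R
= T || R

T || R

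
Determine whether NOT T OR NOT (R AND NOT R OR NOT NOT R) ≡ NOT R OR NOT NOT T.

E1: NOT T OR NOT (R AND NOT R OR NOT NOT R)
    = NOT T OR NOT NOT NOT R   [complement / identity]
    = NOT T OR NOT R   [double negation]
E2: NOT R OR NOT NOT T
    = NOT R OR T   [double negation]
These differ: at R=1, T=0, E1 = 1 but E2 = 0.

No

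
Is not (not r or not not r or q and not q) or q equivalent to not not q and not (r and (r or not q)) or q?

E1: not (not r or not not r or q and not q) or q
    = not (not r or not not r) or q   [complement / identity]
    = r and not r or q   [De Morgan]
    = q   [complement / identity]
E2: not not q and not (r and (r or not q)) or q
    = not not q and not r or q   [absorption]
    = q and not r or q   [double negation]
    = q   [absorption]
Both reduce to q, so they are equivalent.

Yes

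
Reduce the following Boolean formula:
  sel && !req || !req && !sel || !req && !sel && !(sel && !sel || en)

sel && !req || !req && !sel || !req && !sel && !(sel && !sel || en)
= sel && !req || !req && !sel || !req && !sel && !en
= sel && !req || !req && !sel
= !req

!req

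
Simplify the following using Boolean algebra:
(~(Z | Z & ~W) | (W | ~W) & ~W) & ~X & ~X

(~Z | ~W) & ~X

(~(Z | Z & ~W) | (W | ~W) & ~W) & ~X & ~X
= (~(Z | Z & ~W) | ~W) & ~X & ~X   — complement / identity
= (~(Z | Z & ~W) | ~W) & ~X   — idempotence
= (~Z | ~W) & ~X   — absorption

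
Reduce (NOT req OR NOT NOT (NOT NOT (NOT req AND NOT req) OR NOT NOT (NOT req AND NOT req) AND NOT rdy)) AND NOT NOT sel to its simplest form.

(NOT req OR NOT NOT (NOT NOT (NOT req AND NOT req) OR NOT NOT (NOT req AND NOT req) AND NOT rdy)) AND NOT NOT sel
= (NOT req OR NOT NOT NOT NOT (NOT req AND NOT req)) AND NOT NOT sel   — absorption
= (NOT req OR NOT NOT (NOT req AND NOT req)) AND NOT NOT sel   — double negation
= (NOT req OR NOT NOT NOT req) AND NOT NOT sel   — idempotence
= (NOT req OR NOT req) AND NOT NOT sel   — double negation
= NOT req AND NOT NOT sel   — idempotence
= NOT req AND sel   — double negation

NOT req AND sel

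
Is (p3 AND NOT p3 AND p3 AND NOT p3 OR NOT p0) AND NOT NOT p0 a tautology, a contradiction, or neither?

(p3 AND NOT p3 AND p3 AND NOT p3 OR NOT p0) AND NOT NOT p0
= (p3 AND NOT p3 OR NOT p0) AND NOT NOT p0   (idempotence)
= NOT p0 AND NOT NOT p0   (complement / identity)
= NOT p0 AND p0   (double negation)
= FALSE   (complement)

contradiction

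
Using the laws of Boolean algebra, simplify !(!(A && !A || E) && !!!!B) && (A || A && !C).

(E || !B) && A

!(!(A && !A || E) && !!!!B) && (A || A && !C)
= !(!(A && !A || E) && !!!!B) && A   (absorption)
= (A && !A || E || !!!B) && A   (De Morgan)
= (A && !A || E || !B) && A   (double negation)
= (E || !B) && A   (complement / identity)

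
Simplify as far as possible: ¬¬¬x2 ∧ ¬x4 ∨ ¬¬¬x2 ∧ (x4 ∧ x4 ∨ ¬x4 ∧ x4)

¬¬¬x2 ∧ ¬x4 ∨ ¬¬¬x2 ∧ (x4 ∧ x4 ∨ ¬x4 ∧ x4)
= ¬¬¬x2 ∧ ¬x4 ∨ ¬¬¬x2 ∧ x4
= ¬¬¬x2
= ¬x2

¬x2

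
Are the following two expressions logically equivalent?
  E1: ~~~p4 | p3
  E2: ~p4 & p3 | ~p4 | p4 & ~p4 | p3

Yes

E1: ~~~p4 | p3
    = ~p4 | p3   [double negation]
E2: ~p4 & p3 | ~p4 | p4 & ~p4 | p3
    = ~p4 & p3 | ~p4 | p3   [complement / identity]
    = ~p4 | p3   [absorption]
Both reduce to ~p4 | p3, so they are equivalent.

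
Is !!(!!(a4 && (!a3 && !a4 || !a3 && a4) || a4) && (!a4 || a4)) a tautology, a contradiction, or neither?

!!(!!(a4 && (!a3 && !a4 || !a3 && a4) || a4) && (!a4 || a4))
= !!(!!(a4 && !a3 || a4) && (!a4 || a4))   — distribution
= !!(!!a4 && (!a4 || a4))   — absorption
= !!(a4 && (!a4 || a4))   — double negation
= !!a4   — complement / identity
= a4   — double negation
This depends on a4, so it is not a constant.

neither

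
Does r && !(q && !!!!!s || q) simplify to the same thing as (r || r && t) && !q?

Yes

E1: r && !(q && !!!!!s || q)
    = r && !(q && !!!s || q)
    = r && !(q && !s || q)
    = r && !q
E2: (r || r && t) && !q
    = r && !q
Both reduce to r && !q, so they are equivalent.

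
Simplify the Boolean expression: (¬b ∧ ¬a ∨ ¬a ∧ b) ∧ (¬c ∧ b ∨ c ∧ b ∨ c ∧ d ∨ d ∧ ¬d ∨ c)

(¬b ∧ ¬a ∨ ¬a ∧ b) ∧ (¬c ∧ b ∨ c ∧ b ∨ c ∧ d ∨ d ∧ ¬d ∨ c)
= (¬b ∧ ¬a ∨ ¬a ∧ b) ∧ (b ∨ c ∧ d ∨ d ∧ ¬d ∨ c)   — distribution
= (¬b ∧ ¬a ∨ ¬a ∧ b) ∧ (b ∨ c ∧ d ∨ c)   — complement / identity
= (¬b ∧ ¬a ∨ ¬a ∧ b) ∧ (b ∨ c)   — absorption
= ¬a ∧ (b ∨ c)   — distribution

¬a ∧ (b ∨ c)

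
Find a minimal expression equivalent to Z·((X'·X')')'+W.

Z·((X'·X')')'+W
= Z·(X+X)'+W   [De Morgan]
= Z·X'+W   [idempotence]

Z·X'+W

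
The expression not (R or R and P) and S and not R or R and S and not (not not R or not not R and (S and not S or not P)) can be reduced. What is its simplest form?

S and not R

not (R or R and P) and S and not R or R and S and not (not not R or not not R and (S and not S or not P))
= not (R or R and P) and S and not R or R and S and not (not not R or not not R and not P)   — complement / identity
= not R and S and not R or R and S and not (not not R or not not R and not P)   — absorption
= not R and S and not R or R and S and not not not R   — absorption
= not R and S and not R or R and S and not R   — double negation
= S and not R   — distribution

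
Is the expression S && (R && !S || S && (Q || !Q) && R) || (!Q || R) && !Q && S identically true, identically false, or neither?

S && (R && !S || S && (Q || !Q) && R) || (!Q || R) && !Q && S
= S && (R && !S || S && (Q || !Q) && R) || !Q && S
= S && (R && !S || S && R) || !Q && S
= S && (R && !S || S && R || !Q)
= S && (R || !Q)
This depends on Q, R, S, so it is not a constant.

neither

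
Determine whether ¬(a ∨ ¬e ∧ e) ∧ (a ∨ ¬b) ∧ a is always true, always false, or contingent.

always false

¬(a ∨ ¬e ∧ e) ∧ (a ∨ ¬b) ∧ a
= ¬(a ∨ ¬e ∧ e) ∧ a
= ¬a ∧ a
= False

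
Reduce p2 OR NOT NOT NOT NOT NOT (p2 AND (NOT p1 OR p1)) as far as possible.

p2 OR NOT NOT NOT NOT NOT (p2 AND (NOT p1 OR p1))
= p2 OR NOT NOT NOT (p2 AND (NOT p1 OR p1))   — double negation
= p2 OR NOT (p2 AND (NOT p1 OR p1))   — double negation
= p2 OR NOT p2   — complement / identity
= TRUE   — complement

TRUE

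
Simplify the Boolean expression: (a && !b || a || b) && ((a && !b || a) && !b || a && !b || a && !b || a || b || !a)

a || b

(a && !b || a || b) && ((a && !b || a) && !b || a && !b || a && !b || a || b || !a)
= (a && !b || a || b) && ((a && !b || a) && !b || a && !b || a || b || !a)
= (a && !b || a || b) && (a && !b || a || b || !a)
= a && !b || a || b
= a || b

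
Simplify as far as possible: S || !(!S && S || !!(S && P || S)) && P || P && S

S || P

S || !(!S && S || !!(S && P || S)) && P || P && S
= S || !(!S && S || !!S) && P || P && S   [absorption]
= S || !!!S && P || P && S   [complement / identity]
= S || !S && P || P && S   [double negation]
= S || P   [distribution]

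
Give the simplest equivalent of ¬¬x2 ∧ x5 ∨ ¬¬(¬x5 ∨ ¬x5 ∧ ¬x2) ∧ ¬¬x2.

x2

¬¬x2 ∧ x5 ∨ ¬¬(¬x5 ∨ ¬x5 ∧ ¬x2) ∧ ¬¬x2
= ¬¬x2 ∧ x5 ∨ ¬¬¬x5 ∧ ¬¬x2
= ¬¬x2 ∧ x5 ∨ ¬x5 ∧ ¬¬x2
= ¬¬x2
= x2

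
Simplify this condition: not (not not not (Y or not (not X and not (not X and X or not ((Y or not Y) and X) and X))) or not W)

(Y or X) and W

not (not not not (Y or not (not X and not (not X and X or not ((Y or not Y) and X) and X))) or not W)
= not (not not not (Y or not (not X and not (not X and X or not X and X))) or not W)
= not (not not not (Y or X or not X and X or not X and X) or not W)
= not (not not not (Y or X or not X and X) or not W)
= not (not (Y or X or not X and X) or not W)
= not (not (Y or X) or not W)
= (Y or X) and W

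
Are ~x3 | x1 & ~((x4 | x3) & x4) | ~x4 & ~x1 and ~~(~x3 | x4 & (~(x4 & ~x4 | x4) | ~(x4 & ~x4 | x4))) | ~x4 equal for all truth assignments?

E1: ~x3 | x1 & ~((x4 | x3) & x4) | ~x4 & ~x1
    = ~x3 | x1 & ~x4 | ~x4 & ~x1   [absorption]
    = ~x3 | ~x4   [distribution]
E2: ~~(~x3 | x4 & (~(x4 & ~x4 | x4) | ~(x4 & ~x4 | x4))) | ~x4
    = ~~(~x3 | x4 & ~(x4 & ~x4 | x4)) | ~x4   [idempotence]
    = ~~(~x3 | x4 & ~x4) | ~x4   [complement / identity]
    = ~x3 | x4 & ~x4 | ~x4   [double negation]
    = ~x3 | ~x4   [complement / identity]
Both reduce to ~x3 | ~x4, so they are equivalent.

Yes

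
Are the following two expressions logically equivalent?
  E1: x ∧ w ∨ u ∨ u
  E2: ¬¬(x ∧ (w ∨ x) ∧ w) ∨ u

E1: x ∧ w ∨ u ∨ u
    = x ∧ w ∨ u   (idempotence)
E2: ¬¬(x ∧ (w ∨ x) ∧ w) ∨ u
    = x ∧ (w ∨ x) ∧ w ∨ u   (double negation)
    = x ∧ w ∨ u   (absorption)
Both reduce to x ∧ w ∨ u, so they are equivalent.

Yes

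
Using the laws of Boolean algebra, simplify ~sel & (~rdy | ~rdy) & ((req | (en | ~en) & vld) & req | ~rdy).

~sel & ~rdy

~sel & (~rdy | ~rdy) & ((req | (en | ~en) & vld) & req | ~rdy)
= ~sel & (~rdy & (req | (en | ~en) & vld) & req | ~rdy)   — distribution
= ~sel & (~rdy & (req | vld) & req | ~rdy)   — complement / identity
= ~sel & (~rdy & req | ~rdy)   — absorption
= ~sel & ~rdy   — absorption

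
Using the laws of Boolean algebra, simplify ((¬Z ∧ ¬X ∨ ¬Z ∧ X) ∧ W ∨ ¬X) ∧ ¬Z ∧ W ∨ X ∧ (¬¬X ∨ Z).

¬Z ∧ W ∨ X

((¬Z ∧ ¬X ∨ ¬Z ∧ X) ∧ W ∨ ¬X) ∧ ¬Z ∧ W ∨ X ∧ (¬¬X ∨ Z)
= (¬Z ∧ W ∨ ¬X) ∧ ¬Z ∧ W ∨ X ∧ (¬¬X ∨ Z)   — distribution
= ¬Z ∧ W ∨ X ∧ (¬¬X ∨ Z)   — absorption
= ¬Z ∧ W ∨ X ∧ (X ∨ Z)   — double negation
= ¬Z ∧ W ∨ X   — absorption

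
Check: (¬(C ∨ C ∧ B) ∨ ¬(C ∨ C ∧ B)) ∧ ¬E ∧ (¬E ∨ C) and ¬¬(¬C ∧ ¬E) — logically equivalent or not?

E1: (¬(C ∨ C ∧ B) ∨ ¬(C ∨ C ∧ B)) ∧ ¬E ∧ (¬E ∨ C)
    = ¬(C ∨ C ∧ B) ∧ ¬E ∧ (¬E ∨ C)
    = ¬C ∧ ¬E ∧ (¬E ∨ C)
    = ¬C ∧ ¬E
E2: ¬¬(¬C ∧ ¬E)
    = ¬C ∧ ¬E
Both reduce to ¬C ∧ ¬E, so they are equivalent.

Yes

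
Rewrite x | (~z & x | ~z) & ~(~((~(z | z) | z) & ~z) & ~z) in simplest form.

x | ~z

x | (~z & x | ~z) & ~(~((~(z | z) | z) & ~z) & ~z)
= x | (~z & x | ~z) & ((~(z | z) | z) & ~z | z)   (De Morgan)
= x | (~z & x | ~z) & ((~z | z) & ~z | z)   (idempotence)
= x | ~z & ((~z | z) & ~z | z)   (absorption)
= x | ~z & (~z | z)   (complement / identity)
= x | ~z   (complement / identity)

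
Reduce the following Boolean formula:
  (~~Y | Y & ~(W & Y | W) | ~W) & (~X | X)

Y | ~W

(~~Y | Y & ~(W & Y | W) | ~W) & (~X | X)
= ~~Y | Y & ~(W & Y | W) | ~W
= ~~Y | Y & ~W | ~W
= Y | Y & ~W | ~W
= Y | ~W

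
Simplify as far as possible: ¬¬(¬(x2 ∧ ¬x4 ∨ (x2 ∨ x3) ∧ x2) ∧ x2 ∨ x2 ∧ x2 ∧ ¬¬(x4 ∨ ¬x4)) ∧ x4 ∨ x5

¬¬(¬(x2 ∧ ¬x4 ∨ (x2 ∨ x3) ∧ x2) ∧ x2 ∨ x2 ∧ x2 ∧ ¬¬(x4 ∨ ¬x4)) ∧ x4 ∨ x5
= ¬¬(¬(x2 ∧ ¬x4 ∨ x2) ∧ x2 ∨ x2 ∧ x2 ∧ ¬¬(x4 ∨ ¬x4)) ∧ x4 ∨ x5
= (¬(x2 ∧ ¬x4 ∨ x2) ∧ x2 ∨ x2 ∧ x2 ∧ ¬¬(x4 ∨ ¬x4)) ∧ x4 ∨ x5
= (¬(x2 ∧ ¬x4 ∨ x2) ∧ x2 ∨ x2 ∧ x2 ∧ (x4 ∨ ¬x4)) ∧ x4 ∨ x5
= (¬x2 ∧ x2 ∨ x2 ∧ x2 ∧ (x4 ∨ ¬x4)) ∧ x4 ∨ x5
= (¬x2 ∧ x2 ∨ x2 ∧ x2) ∧ x4 ∨ x5
= x2 ∧ x4 ∨ x5

x2 ∧ x4 ∨ x5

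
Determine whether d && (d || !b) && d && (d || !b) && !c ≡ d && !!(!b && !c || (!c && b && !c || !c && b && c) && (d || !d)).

E1: d && (d || !b) && d && (d || !b) && !c
    = d && (d || !b) && !c   (idempotence)
    = d && !c   (absorption)
E2: d && !!(!b && !c || (!c && b && !c || !c && b && c) && (d || !d))
    = d && !!(!b && !c || !c && b && (d || !d))   (distribution)
    = d && !!(!b && !c || !c && b)   (complement / identity)
    = d && !!!c   (distribution)
    = d && !c   (double negation)
Both reduce to d && !c, so they are equivalent.

Yes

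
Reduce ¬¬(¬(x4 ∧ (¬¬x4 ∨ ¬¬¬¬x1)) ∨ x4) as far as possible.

True

¬¬(¬(x4 ∧ (¬¬x4 ∨ ¬¬¬¬x1)) ∨ x4)
= ¬¬(¬(x4 ∧ (¬¬x4 ∨ ¬¬x1)) ∨ x4)   — double negation
= ¬¬(¬(x4 ∧ (x4 ∨ ¬¬x1)) ∨ x4)   — double negation
= ¬(x4 ∧ (x4 ∨ ¬¬x1)) ∨ x4   — double negation
= ¬(x4 ∧ (x4 ∨ x1)) ∨ x4   — double negation
= ¬x4 ∨ x4   — absorption
= True   — complement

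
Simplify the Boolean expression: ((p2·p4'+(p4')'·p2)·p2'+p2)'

((p2·p4'+(p4')'·p2)·p2'+p2)'
= ((p2·p4'+p4·p2)·p2'+p2)'
= (p2·p2'+p2)'
= p2'

p2'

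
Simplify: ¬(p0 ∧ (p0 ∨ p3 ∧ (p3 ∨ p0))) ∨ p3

¬(p0 ∧ (p0 ∨ p3 ∧ (p3 ∨ p0))) ∨ p3
= ¬(p0 ∧ (p0 ∨ p3)) ∨ p3   — absorption
= ¬p0 ∨ p3   — absorption

¬p0 ∨ p3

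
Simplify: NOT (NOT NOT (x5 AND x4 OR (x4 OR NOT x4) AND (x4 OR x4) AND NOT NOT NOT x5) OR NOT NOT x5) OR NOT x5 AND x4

NOT (NOT NOT (x5 AND x4 OR (x4 OR NOT x4) AND (x4 OR x4) AND NOT NOT NOT x5) OR NOT NOT x5) OR NOT x5 AND x4
= NOT (NOT NOT (x5 AND x4 OR (x4 OR NOT x4) AND (x4 OR x4) AND NOT x5) OR NOT NOT x5) OR NOT x5 AND x4   (double negation)
= NOT (NOT NOT (x5 AND x4 OR (x4 OR x4) AND NOT x5) OR NOT NOT x5) OR NOT x5 AND x4   (complement / identity)
= NOT (NOT NOT (x5 AND x4 OR x4 AND NOT x5) OR NOT NOT x5) OR NOT x5 AND x4   (idempotence)
= NOT (x5 AND x4 OR x4 AND NOT x5) AND NOT x5 OR NOT x5 AND x4   (De Morgan)
= NOT x4 AND NOT x5 OR NOT x5 AND x4   (distribution)
= NOT x5   (distribution)

NOT x5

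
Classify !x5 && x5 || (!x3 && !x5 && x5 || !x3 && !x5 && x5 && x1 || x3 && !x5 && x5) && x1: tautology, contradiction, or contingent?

contradiction

!x5 && x5 || (!x3 && !x5 && x5 || !x3 && !x5 && x5 && x1 || x3 && !x5 && x5) && x1
= !x5 && x5 || (!x3 && !x5 && x5 || x3 && !x5 && x5) && x1   — absorption
= !x5 && x5 || !x5 && x5 && x1   — distribution
= !x5 && x5   — absorption
= false   — complement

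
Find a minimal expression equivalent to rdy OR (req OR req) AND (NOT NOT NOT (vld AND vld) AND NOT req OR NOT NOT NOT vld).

rdy OR (req OR req) AND (NOT NOT NOT (vld AND vld) AND NOT req OR NOT NOT NOT vld)
= rdy OR (req OR req) AND (NOT NOT NOT vld AND NOT req OR NOT NOT NOT vld)
= rdy OR (req OR req) AND NOT NOT NOT vld
= rdy OR req AND NOT NOT NOT vld
= rdy OR req AND NOT vld

rdy OR req AND NOT vld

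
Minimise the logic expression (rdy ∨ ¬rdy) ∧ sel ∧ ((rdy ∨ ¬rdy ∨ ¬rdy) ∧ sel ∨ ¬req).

(rdy ∨ ¬rdy) ∧ sel ∧ ((rdy ∨ ¬rdy ∨ ¬rdy) ∧ sel ∨ ¬req)
= (rdy ∨ ¬rdy) ∧ sel ∧ ((rdy ∨ ¬rdy) ∧ sel ∨ ¬req)
= (rdy ∨ ¬rdy) ∧ sel
= sel

sel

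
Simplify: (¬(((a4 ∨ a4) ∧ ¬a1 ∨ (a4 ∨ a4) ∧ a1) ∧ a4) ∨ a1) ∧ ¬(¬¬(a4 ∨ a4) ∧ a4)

(¬(((a4 ∨ a4) ∧ ¬a1 ∨ (a4 ∨ a4) ∧ a1) ∧ a4) ∨ a1) ∧ ¬(¬¬(a4 ∨ a4) ∧ a4)
= (¬(((a4 ∨ a4) ∧ ¬a1 ∨ (a4 ∨ a4) ∧ a1) ∧ a4) ∨ a1) ∧ ¬((a4 ∨ a4) ∧ a4)   [double negation]
= (¬((a4 ∨ a4) ∧ a4) ∨ a1) ∧ ¬((a4 ∨ a4) ∧ a4)   [distribution]
= ¬((a4 ∨ a4) ∧ a4)   [absorption]
= ¬(a4 ∧ a4)   [idempotence]
= ¬a4   [idempotence]

¬a4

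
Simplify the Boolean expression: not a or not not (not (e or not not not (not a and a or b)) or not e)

not a or not e

not a or not not (not (e or not not not (not a and a or b)) or not e)
= not a or not not (not (e or not not not b) or not e)   — complement / identity
= not a or not not (not (e or not b) or not e)   — double negation
= not a or not ((e or not b) and e)   — De Morgan
= not a or not e   — absorption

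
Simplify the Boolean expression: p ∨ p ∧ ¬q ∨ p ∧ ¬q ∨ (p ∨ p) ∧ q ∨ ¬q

p ∨ p ∧ ¬q ∨ p ∧ ¬q ∨ (p ∨ p) ∧ q ∨ ¬q
= p ∨ p ∧ ¬q ∨ (p ∨ p) ∧ q ∨ ¬q   [idempotence]
= p ∨ p ∧ ¬q ∨ p ∧ q ∨ ¬q   [idempotence]
= p ∨ p ∨ ¬q   [distribution]
= p ∨ ¬q   [idempotence]

p ∨ ¬q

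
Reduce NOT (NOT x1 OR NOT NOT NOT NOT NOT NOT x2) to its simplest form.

x1 AND NOT x2

NOT (NOT x1 OR NOT NOT NOT NOT NOT NOT x2)
= x1 AND NOT NOT NOT NOT NOT x2   [De Morgan]
= x1 AND NOT NOT NOT x2   [double negation]
= x1 AND NOT x2   [double negation]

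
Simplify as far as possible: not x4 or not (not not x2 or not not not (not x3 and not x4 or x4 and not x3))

not x4 or not (not not x2 or not not not (not x3 and not x4 or x4 and not x3))
= not x4 or not (not not x2 or not not not not x3)
= not x4 or not (not not x2 or not not x3)
= not x4 or not x2 and not x3

not x4 or not x2 and not x3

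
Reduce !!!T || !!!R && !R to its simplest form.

!T || !R

!!!T || !!!R && !R
= !!!T || !R && !R   (double negation)
= !T || !R && !R   (double negation)
= !T || !R   (idempotence)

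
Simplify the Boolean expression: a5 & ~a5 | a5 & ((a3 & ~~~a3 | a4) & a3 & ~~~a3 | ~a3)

a5 & ~a3

a5 & ~a5 | a5 & ((a3 & ~~~a3 | a4) & a3 & ~~~a3 | ~a3)
= a5 & ~a5 | a5 & (a3 & ~~~a3 | ~a3)   (absorption)
= a5 & (a3 & ~~~a3 | ~a3)   (complement / identity)
= a5 & (a3 & ~a3 | ~a3)   (double negation)
= a5 & ~a3   (complement / identity)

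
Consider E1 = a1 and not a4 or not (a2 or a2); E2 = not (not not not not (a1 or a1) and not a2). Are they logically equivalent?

E1: a1 and not a4 or not (a2 or a2)
    = a1 and not a4 or not a2   — idempotence
E2: not (not not not not (a1 or a1) and not a2)
    = not (not not (a1 or a1) and not a2)   — double negation
    = not (a1 or a1) or a2   — De Morgan
    = not a1 or a2   — idempotence
These differ: at a1=0, a2=1, a4=1, E1 = 0 but E2 = 1.

No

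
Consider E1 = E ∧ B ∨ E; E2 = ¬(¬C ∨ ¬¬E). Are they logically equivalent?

E1: E ∧ B ∨ E
    = E   [absorption]
E2: ¬(¬C ∨ ¬¬E)
    = C ∧ ¬E   [De Morgan]
These differ: at B=1, C=0, E=1, E1 = 1 but E2 = 0.

No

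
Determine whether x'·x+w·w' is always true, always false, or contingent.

x'·x+w·w'
= x'·x   (complement / identity)
= 0   (complement)

always false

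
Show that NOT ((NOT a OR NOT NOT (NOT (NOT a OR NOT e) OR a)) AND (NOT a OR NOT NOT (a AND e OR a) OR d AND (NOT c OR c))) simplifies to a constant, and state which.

NOT ((NOT a OR NOT NOT (NOT (NOT a OR NOT e) OR a)) AND (NOT a OR NOT NOT (a AND e OR a) OR d AND (NOT c OR c)))
= NOT ((NOT a OR NOT NOT (a AND e OR a)) AND (NOT a OR NOT NOT (a AND e OR a) OR d AND (NOT c OR c)))   — De Morgan
= NOT ((NOT a OR NOT NOT (a AND e OR a)) AND (NOT a OR NOT NOT (a AND e OR a) OR d))   — complement / identity
= NOT (NOT a OR NOT NOT (a AND e OR a))   — absorption
= NOT (NOT a OR NOT NOT a)   — absorption
= a AND NOT a   — De Morgan
= FALSE   — complement

FALSE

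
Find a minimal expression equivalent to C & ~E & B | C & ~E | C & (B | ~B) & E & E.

C & ~E & B | C & ~E | C & (B | ~B) & E & E
= C & ~E | C & (B | ~B) & E & E
= C & ~E | C & E & E
= C & ~E | C & E
= C

C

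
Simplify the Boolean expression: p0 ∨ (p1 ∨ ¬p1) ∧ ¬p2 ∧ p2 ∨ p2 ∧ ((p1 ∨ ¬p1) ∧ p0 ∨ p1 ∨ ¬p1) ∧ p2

p0 ∨ p2

p0 ∨ (p1 ∨ ¬p1) ∧ ¬p2 ∧ p2 ∨ p2 ∧ ((p1 ∨ ¬p1) ∧ p0 ∨ p1 ∨ ¬p1) ∧ p2
= p0 ∨ p2 ∧ ((p1 ∨ ¬p1) ∧ ¬p2 ∨ ((p1 ∨ ¬p1) ∧ p0 ∨ p1 ∨ ¬p1) ∧ p2)
= p0 ∨ p2 ∧ ((p1 ∨ ¬p1) ∧ ¬p2 ∨ (p1 ∨ ¬p1) ∧ p2)
= p0 ∨ p2 ∧ (p1 ∨ ¬p1)
= p0 ∨ p2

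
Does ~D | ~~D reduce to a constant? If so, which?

yes, True

~D | ~~D
= ~D | D   [double negation]
= 1   [complement]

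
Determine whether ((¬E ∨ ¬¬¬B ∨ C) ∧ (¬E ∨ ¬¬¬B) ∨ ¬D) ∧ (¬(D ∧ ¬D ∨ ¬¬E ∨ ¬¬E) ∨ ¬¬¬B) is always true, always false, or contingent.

contingent

((¬E ∨ ¬¬¬B ∨ C) ∧ (¬E ∨ ¬¬¬B) ∨ ¬D) ∧ (¬(D ∧ ¬D ∨ ¬¬E ∨ ¬¬E) ∨ ¬¬¬B)
= ((¬E ∨ ¬¬¬B ∨ C) ∧ (¬E ∨ ¬¬¬B) ∨ ¬D) ∧ (¬(¬¬E ∨ ¬¬E) ∨ ¬¬¬B)   [complement / identity]
= ((¬E ∨ ¬¬¬B ∨ C) ∧ (¬E ∨ ¬¬¬B) ∨ ¬D) ∧ (¬¬¬E ∨ ¬¬¬B)   [idempotence]
= (¬E ∨ ¬¬¬B ∨ ¬D) ∧ (¬¬¬E ∨ ¬¬¬B)   [absorption]
= (¬E ∨ ¬¬¬B ∨ ¬D) ∧ (¬E ∨ ¬¬¬B)   [double negation]
= ¬E ∨ ¬¬¬B   [absorption]
= ¬E ∨ ¬B   [double negation]
This depends on B, E, so it is not a constant.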